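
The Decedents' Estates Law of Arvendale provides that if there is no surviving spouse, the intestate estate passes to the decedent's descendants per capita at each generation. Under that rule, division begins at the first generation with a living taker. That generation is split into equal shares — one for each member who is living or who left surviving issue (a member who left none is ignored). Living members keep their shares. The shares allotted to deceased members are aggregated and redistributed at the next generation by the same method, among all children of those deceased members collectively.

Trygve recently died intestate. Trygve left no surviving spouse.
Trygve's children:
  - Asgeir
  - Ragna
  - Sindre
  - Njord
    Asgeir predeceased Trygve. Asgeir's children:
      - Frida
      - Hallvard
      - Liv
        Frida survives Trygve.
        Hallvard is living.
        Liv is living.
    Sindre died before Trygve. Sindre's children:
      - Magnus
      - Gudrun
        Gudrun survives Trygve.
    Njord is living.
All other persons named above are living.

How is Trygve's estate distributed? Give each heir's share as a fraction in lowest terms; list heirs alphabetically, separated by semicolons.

Frida 1/10; Gudrun 1/10; Hallvard 1/10; Liv 1/10; Magnus 1/10; Njord 1/4; Ragna 1/4

There is no surviving spouse, so the entire estate passes to Trygve's descendants per capita at each generation.
At generation 1 (Asgeir, Ragna, Sindre, Njord) there are 4 shares of (1)/4 = 1/4 each.
Living: Ragna and Njord — each takes 1/4.
Deceased: Asgeir and Sindre. Their combined 1/2 is pooled and carried to generation 2.
At generation 2 (Frida, Hallvard, Liv, Magnus, Gudrun) there are 5 shares of (1/2)/5 = 1/10 each.
Living: Frida, Hallvard, Liv, Magnus, and Gudrun — each takes 1/10.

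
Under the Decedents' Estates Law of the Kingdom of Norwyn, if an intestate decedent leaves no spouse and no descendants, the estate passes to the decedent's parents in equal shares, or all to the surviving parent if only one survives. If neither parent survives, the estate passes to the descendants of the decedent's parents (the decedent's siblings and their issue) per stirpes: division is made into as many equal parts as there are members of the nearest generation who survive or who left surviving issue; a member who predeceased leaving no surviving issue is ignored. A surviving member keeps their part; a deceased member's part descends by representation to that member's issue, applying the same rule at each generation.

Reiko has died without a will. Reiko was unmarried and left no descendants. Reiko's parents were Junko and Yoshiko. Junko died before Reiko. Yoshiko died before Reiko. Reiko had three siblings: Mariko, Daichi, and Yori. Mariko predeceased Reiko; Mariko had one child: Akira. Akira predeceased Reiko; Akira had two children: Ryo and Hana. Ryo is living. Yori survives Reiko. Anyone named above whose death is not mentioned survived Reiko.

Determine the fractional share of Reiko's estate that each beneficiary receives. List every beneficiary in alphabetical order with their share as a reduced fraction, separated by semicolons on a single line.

Neither parent survives and there are no descendants, so the estate passes to Reiko's siblings and their issue per stirpes.
The estate is divided into 3 equal shares of 1/3 among Mariko, Daichi, Yori.
Mariko predeceased; the 1/3 allotted to Mariko's branch passes to Mariko's issue by representation.
Akira's line is the sole branch at this level, so the full 1/3 passes to Akira's issue by representation.
The 1/3 is divided into 2 equal shares of 1/6 among Ryo, Hana.
Ryo is living and takes 1/6.
Hana is living and takes 1/6.
Daichi is living and takes 1/3.
Yori is living and takes 1/3.

Daichi 1/3; Hana 1/6; Ryo 1/6; Yori 1/3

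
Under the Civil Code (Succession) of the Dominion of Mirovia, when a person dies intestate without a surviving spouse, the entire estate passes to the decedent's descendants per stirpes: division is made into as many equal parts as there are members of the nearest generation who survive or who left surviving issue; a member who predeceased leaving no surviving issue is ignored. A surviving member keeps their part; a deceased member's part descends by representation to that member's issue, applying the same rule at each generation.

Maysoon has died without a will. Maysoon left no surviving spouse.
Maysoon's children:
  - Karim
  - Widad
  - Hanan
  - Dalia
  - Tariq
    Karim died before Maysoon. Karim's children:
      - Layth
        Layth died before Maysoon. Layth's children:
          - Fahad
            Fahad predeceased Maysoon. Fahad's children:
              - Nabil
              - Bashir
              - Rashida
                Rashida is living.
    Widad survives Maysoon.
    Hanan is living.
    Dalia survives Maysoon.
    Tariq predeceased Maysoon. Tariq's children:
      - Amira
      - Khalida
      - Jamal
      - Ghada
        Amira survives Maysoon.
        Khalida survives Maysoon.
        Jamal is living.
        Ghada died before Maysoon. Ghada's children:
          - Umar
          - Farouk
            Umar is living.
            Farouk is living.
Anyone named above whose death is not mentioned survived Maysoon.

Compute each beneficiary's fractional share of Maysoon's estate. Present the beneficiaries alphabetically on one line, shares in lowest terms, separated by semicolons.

There is no surviving spouse, so the entire estate passes to Maysoon's descendants per stirpes.
The estate is divided into 5 equal shares of 1/5 among Karim, Widad, Hanan, Dalia, Tariq.
Karim predeceased; the 1/5 allotted to Karim's branch passes to Karim's issue by representation.
Layth's line is the sole branch at this level, so the full 1/5 passes to Layth's issue by representation.
Fahad's line is the sole branch at this level, so the full 1/5 passes to Fahad's issue by representation.
The 1/5 is divided into 3 equal shares of 1/15 among Nabil, Bashir, Rashida.
Nabil is living and takes 1/15.
Bashir is living and takes 1/15.
Rashida is living and takes 1/15.
Widad is living and takes 1/5.
Hanan is living and takes 1/5.
Dalia is living and takes 1/5.
Tariq predeceased; the 1/5 allotted to Tariq's branch passes to Tariq's issue by representation.
The 1/5 is divided into 4 equal shares of 1/20 among Amira, Khalida, Jamal, Ghada.
Amira is living and takes 1/20.
Khalida is living and takes 1/20.
Jamal is living and takes 1/20.
Ghada predeceased; the 1/20 allotted to Ghada's branch passes to Ghada's issue by representation.
The 1/20 is divided into 2 equal shares of 1/40 among Umar, Farouk.
Umar is living and takes 1/40.
Farouk is living and takes 1/40.

Amira 1/20; Bashir 1/15; Dalia 1/5; Farouk 1/40; Hanan 1/5; Jamal 1/20; Khalida 1/20; Nabil 1/15; Rashida 1/15; Umar 1/40; Widad 1/5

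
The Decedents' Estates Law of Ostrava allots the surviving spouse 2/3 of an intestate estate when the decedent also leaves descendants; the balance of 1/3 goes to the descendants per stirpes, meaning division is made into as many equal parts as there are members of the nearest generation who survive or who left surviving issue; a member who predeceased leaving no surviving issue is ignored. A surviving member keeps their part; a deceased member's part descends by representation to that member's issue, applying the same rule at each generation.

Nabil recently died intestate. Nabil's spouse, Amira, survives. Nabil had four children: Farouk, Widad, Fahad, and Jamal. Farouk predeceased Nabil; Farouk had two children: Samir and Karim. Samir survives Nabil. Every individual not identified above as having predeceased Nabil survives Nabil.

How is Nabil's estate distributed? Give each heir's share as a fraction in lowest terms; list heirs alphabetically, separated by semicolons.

Amira 2/3; Fahad 1/12; Jamal 1/12; Karim 1/24; Samir 1/24; Widad 1/12

Amira, as surviving spouse, takes 2/3.
The remaining 1/3 passes to Nabil's descendants per stirpes.
The 1/3 is divided into 4 equal shares of 1/12 among Farouk, Widad, Fahad, Jamal.
Farouk predeceased; the 1/12 allotted to Farouk's branch passes to Farouk's issue by representation.
The 1/12 is divided into 2 equal shares of 1/24 among Samir, Karim.
Samir is living and takes 1/24.
Karim is living and takes 1/24.
Widad is living and takes 1/12.
Fahad is living and takes 1/12.
Jamal is living and takes 1/12.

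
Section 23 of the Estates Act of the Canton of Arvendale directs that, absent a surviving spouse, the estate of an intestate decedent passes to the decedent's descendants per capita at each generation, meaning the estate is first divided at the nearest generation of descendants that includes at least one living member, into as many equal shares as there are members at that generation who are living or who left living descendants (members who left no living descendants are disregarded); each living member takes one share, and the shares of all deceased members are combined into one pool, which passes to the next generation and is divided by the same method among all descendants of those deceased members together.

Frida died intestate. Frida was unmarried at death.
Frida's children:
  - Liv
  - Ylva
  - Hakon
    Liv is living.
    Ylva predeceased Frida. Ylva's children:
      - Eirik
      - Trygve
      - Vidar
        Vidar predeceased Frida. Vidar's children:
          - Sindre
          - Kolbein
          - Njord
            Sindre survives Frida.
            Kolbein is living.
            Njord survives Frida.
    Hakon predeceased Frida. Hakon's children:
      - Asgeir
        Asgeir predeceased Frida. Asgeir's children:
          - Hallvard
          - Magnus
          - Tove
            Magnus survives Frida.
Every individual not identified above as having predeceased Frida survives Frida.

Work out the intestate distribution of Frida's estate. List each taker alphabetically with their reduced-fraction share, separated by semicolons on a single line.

Eirik 1/6; Hallvard 1/18; Kolbein 1/18; Liv 1/3; Magnus 1/18; Njord 1/18; Sindre 1/18; Tove 1/18; Trygve 1/6

There is no surviving spouse, so the entire estate passes to Frida's descendants per capita at each generation.
At generation 1 (Liv, Ylva, Hakon) there are 3 shares of (1)/3 = 1/3 each.
Living: Liv — each takes 1/3.
Deceased: Ylva and Hakon. Their combined 2/3 is pooled and carried to generation 2.
At generation 2 (Eirik, Trygve, Vidar, Asgeir) there are 4 shares of (2/3)/4 = 1/6 each.
Living: Eirik and Trygve — each takes 1/6.
Deceased: Vidar and Asgeir. Their combined 1/3 is pooled and carried to generation 3.
At generation 3 (Sindre, Kolbein, Njord, Hallvard, Magnus, Tove) there are 6 shares of (1/3)/6 = 1/18 each.
Living: Sindre, Kolbein, Njord, Hallvard, Magnus, and Tove — each takes 1/18.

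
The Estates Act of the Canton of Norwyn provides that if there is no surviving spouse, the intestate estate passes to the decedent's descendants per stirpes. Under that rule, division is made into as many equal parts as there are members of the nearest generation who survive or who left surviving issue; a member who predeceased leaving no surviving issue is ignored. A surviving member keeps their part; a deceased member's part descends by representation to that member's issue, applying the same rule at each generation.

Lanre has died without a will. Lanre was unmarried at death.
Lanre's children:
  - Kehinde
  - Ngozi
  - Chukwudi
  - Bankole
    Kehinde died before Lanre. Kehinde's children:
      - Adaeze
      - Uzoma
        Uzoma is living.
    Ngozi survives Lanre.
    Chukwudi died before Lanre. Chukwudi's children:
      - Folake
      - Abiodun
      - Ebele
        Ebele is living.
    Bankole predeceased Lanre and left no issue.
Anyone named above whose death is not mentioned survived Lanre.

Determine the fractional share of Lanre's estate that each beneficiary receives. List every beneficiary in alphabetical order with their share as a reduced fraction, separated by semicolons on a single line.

Abiodun 1/9; Adaeze 1/6; Ebele 1/9; Folake 1/9; Ngozi 1/3; Uzoma 1/6

There is no surviving spouse, so the entire estate passes to Lanre's descendants per stirpes.
Bankole left no surviving issue, so that branch lapses and is disregarded.
The estate is divided into 3 equal shares of 1/3 among Kehinde, Ngozi, Chukwudi.
Kehinde predeceased; the 1/3 allotted to Kehinde's branch passes to Kehinde's issue by representation.
The 1/3 is divided into 2 equal shares of 1/6 among Adaeze, Uzoma.
Adaeze is living and takes 1/6.
Uzoma is living and takes 1/6.
Ngozi is living and takes 1/3.
Chukwudi predeceased; the 1/3 allotted to Chukwudi's branch passes to Chukwudi's issue by representation.
The 1/3 is divided into 3 equal shares of 1/9 among Folake, Abiodun, Ebele.
Folake is living and takes 1/9.
Abiodun is living and takes 1/9.
Ebele is living and takes 1/9.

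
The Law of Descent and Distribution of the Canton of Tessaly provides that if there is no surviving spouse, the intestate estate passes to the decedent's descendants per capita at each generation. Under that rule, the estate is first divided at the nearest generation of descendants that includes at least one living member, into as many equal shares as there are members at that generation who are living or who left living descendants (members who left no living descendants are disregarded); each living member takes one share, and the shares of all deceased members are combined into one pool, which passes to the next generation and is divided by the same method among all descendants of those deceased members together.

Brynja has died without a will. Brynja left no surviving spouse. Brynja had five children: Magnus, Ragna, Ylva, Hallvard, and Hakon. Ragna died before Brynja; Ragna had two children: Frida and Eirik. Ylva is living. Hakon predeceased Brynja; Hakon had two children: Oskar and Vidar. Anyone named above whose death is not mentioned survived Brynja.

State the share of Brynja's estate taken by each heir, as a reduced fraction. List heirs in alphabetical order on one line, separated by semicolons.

There is no surviving spouse, so the entire estate passes to Brynja's descendants per capita at each generation.
At generation 1 (Magnus, Ragna, Ylva, Hallvard, Hakon) there are 5 shares of (1)/5 = 1/5 each.
Living: Magnus, Ylva, and Hallvard — each takes 1/5.
Deceased: Ragna and Hakon. Their combined 2/5 is pooled and carried to generation 2.
At generation 2 (Frida, Eirik, Oskar, Vidar) there are 4 shares of (2/5)/4 = 1/10 each.
Living: Frida, Eirik, Oskar, and Vidar — each takes 1/10.

Eirik 1/10; Frida 1/10; Hallvard 1/5; Magnus 1/5; Oskar 1/10; Vidar 1/10; Ylva 1/5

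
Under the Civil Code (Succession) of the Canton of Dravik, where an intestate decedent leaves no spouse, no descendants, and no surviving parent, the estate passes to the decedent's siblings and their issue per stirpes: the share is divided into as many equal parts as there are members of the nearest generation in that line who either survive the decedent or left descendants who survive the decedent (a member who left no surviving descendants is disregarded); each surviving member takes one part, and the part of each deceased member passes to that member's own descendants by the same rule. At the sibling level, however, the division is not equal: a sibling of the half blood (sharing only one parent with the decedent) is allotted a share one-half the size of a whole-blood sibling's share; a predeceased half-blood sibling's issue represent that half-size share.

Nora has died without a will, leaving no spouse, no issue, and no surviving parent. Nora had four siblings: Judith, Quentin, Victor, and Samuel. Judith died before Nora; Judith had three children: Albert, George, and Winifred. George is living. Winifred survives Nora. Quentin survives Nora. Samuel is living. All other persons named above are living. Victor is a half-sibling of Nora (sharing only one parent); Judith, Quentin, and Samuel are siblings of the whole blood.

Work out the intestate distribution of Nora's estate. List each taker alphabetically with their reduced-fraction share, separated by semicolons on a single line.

Albert 2/21; George 2/21; Quentin 2/7; Samuel 2/7; Victor 1/7; Winifred 2/21

No spouse, descendants, or parent survives, so the estate passes to Nora's siblings per stirpes.
Half-blood siblings count for one-half the weight of whole-blood siblings at the initial division.
Dividing 1 in proportion to weights (total weight 7/2): Judith (weight 1) → 2/7; Quentin (weight 1) → 2/7; Victor (weight 1/2) → 1/7; Samuel (weight 1) → 2/7.
Judith predeceased; the 2/7 allotted to Judith's branch passes to Judith's issue by representation.
The 2/7 is divided into 3 equal shares of 2/21 among Albert, George, Winifred.
Albert is living and takes 2/21.
George is living and takes 2/21.
Winifred is living and takes 2/21.
Quentin is living and takes 2/7.
Victor is living and takes 1/7.
Samuel is living and takes 2/7.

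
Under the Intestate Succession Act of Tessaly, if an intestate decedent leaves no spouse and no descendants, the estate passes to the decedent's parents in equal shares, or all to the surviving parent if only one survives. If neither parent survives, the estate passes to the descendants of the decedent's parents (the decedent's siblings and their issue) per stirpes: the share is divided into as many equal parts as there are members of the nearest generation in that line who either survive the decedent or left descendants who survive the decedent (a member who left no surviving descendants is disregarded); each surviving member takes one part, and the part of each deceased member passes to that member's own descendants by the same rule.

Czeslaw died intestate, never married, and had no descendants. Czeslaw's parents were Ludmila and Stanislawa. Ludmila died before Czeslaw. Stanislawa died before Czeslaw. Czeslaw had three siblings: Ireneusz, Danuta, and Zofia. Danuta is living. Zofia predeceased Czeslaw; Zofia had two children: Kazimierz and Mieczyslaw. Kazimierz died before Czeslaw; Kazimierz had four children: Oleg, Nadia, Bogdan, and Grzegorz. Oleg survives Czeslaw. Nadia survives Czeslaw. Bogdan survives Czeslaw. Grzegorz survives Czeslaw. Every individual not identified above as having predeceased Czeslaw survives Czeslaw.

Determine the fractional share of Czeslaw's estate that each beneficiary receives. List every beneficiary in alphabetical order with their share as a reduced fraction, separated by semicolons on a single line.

Bogdan 1/24; Danuta 1/3; Grzegorz 1/24; Ireneusz 1/3; Mieczyslaw 1/6; Nadia 1/24; Oleg 1/24

Neither parent survives and there are no descendants, so the estate passes to Czeslaw's siblings and their issue per stirpes.
The estate is divided into 3 equal shares of 1/3 among Ireneusz, Danuta, Zofia.
Ireneusz is living and takes 1/3.
Danuta is living and takes 1/3.
Zofia predeceased; the 1/3 allotted to Zofia's branch passes to Zofia's issue by representation.
The 1/3 is divided into 2 equal shares of 1/6 among Kazimierz, Mieczyslaw.
Kazimierz predeceased; the 1/6 allotted to Kazimierz's branch passes to Kazimierz's issue by representation.
The 1/6 is divided into 4 equal shares of 1/24 among Oleg, Nadia, Bogdan, Grzegorz.
Oleg is living and takes 1/24.
Nadia is living and takes 1/24.
Bogdan is living and takes 1/24.
Grzegorz is living and takes 1/24.
Mieczyslaw is living and takes 1/6.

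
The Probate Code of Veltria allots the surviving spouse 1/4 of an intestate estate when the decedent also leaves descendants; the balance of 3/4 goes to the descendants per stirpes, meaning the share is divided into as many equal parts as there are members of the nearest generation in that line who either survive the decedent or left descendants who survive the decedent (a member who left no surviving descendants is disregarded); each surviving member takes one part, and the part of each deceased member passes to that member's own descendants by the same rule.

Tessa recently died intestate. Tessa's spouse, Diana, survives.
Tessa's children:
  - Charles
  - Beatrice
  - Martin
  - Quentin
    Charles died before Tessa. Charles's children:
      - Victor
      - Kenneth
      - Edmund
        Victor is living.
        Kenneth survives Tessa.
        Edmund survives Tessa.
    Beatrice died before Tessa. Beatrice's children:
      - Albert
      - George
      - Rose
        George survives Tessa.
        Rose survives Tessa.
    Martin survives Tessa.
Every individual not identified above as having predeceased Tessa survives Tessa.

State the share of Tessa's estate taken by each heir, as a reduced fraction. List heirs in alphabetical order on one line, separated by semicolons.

Diana, as surviving spouse, takes 1/4.
The remaining 3/4 passes to Tessa's descendants per stirpes.
The 3/4 is divided into 4 equal shares of 3/16 among Charles, Beatrice, Martin, Quentin.
Charles predeceased; the 3/16 allotted to Charles's branch passes to Charles's issue by representation.
The 3/16 is divided into 3 equal shares of 1/16 among Victor, Kenneth, Edmund.
Victor is living and takes 1/16.
Kenneth is living and takes 1/16.
Edmund is living and takes 1/16.
Beatrice predeceased; the 3/16 allotted to Beatrice's branch passes to Beatrice's issue by representation.
The 3/16 is divided into 3 equal shares of 1/16 among Albert, George, Rose.
Albert is living and takes 1/16.
George is living and takes 1/16.
Rose is living and takes 1/16.
Martin is living and takes 3/16.
Quentin is living and takes 3/16.

Albert 1/16; Diana 1/4; Edmund 1/16; George 1/16; Kenneth 1/16; Martin 3/16; Quentin 3/16; Rose 1/16; Victor 1/16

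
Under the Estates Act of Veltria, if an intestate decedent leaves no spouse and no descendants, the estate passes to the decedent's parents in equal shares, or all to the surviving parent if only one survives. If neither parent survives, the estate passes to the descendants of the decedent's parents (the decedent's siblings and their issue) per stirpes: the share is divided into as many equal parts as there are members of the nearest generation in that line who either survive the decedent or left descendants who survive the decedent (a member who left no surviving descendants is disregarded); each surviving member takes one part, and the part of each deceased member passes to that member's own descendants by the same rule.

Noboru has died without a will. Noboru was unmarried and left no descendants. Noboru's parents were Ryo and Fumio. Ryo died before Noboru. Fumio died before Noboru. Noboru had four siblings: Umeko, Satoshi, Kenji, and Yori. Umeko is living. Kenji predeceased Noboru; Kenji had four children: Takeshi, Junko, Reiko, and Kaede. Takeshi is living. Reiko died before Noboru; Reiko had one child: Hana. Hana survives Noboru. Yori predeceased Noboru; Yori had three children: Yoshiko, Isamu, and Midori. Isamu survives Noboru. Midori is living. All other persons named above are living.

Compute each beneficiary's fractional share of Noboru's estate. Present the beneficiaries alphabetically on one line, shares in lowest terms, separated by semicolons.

Neither parent survives and there are no descendants, so the estate passes to Noboru's siblings and their issue per stirpes.
The estate is divided into 4 equal shares of 1/4 among Umeko, Satoshi, Kenji, Yori.
Umeko is living and takes 1/4.
Satoshi is living and takes 1/4.
Kenji predeceased; the 1/4 allotted to Kenji's branch passes to Kenji's issue by representation.
The 1/4 is divided into 4 equal shares of 1/16 among Takeshi, Junko, Reiko, Kaede.
Takeshi is living and takes 1/16.
Junko is living and takes 1/16.
Reiko predeceased; the 1/16 allotted to Reiko's branch passes to Reiko's issue by representation.
Hana is the sole taker at this level and receives the full 1/16.
Kaede is living and takes 1/16.
Yori predeceased; the 1/4 allotted to Yori's branch passes to Yori's issue by representation.
The 1/4 is divided into 3 equal shares of 1/12 among Yoshiko, Isamu, Midori.
Yoshiko is living and takes 1/12.
Isamu is living and takes 1/12.
Midori is living and takes 1/12.

Hana 1/16; Isamu 1/12; Junko 1/16; Kaede 1/16; Midori 1/12; Satoshi 1/4; Takeshi 1/16; Umeko 1/4; Yoshiko 1/12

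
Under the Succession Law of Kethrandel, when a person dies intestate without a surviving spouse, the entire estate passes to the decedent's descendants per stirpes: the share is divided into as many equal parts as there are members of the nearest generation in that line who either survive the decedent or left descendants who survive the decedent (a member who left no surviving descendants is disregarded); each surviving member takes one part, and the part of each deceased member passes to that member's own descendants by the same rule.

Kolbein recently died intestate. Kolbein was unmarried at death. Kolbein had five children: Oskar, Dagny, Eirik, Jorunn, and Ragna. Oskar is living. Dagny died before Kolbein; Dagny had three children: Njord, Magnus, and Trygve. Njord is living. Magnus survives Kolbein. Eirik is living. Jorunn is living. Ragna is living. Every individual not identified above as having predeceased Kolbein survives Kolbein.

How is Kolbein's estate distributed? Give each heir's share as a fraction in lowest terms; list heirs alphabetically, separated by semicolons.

There is no surviving spouse, so the entire estate passes to Kolbein's descendants per stirpes.
The estate is divided into 5 equal shares of 1/5 among Oskar, Dagny, Eirik, Jorunn, Ragna.
Oskar is living and takes 1/5.
Dagny predeceased; the 1/5 allotted to Dagny's branch passes to Dagny's issue by representation.
The 1/5 is divided into 3 equal shares of 1/15 among Njord, Magnus, Trygve.
Njord is living and takes 1/15.
Magnus is living and takes 1/15.
Trygve is living and takes 1/15.
Eirik is living and takes 1/5.
Jorunn is living and takes 1/5.
Ragna is living and takes 1/5.

Eirik 1/5; Jorunn 1/5; Magnus 1/15; Njord 1/15; Oskar 1/5; Ragna 1/5; Trygve 1/15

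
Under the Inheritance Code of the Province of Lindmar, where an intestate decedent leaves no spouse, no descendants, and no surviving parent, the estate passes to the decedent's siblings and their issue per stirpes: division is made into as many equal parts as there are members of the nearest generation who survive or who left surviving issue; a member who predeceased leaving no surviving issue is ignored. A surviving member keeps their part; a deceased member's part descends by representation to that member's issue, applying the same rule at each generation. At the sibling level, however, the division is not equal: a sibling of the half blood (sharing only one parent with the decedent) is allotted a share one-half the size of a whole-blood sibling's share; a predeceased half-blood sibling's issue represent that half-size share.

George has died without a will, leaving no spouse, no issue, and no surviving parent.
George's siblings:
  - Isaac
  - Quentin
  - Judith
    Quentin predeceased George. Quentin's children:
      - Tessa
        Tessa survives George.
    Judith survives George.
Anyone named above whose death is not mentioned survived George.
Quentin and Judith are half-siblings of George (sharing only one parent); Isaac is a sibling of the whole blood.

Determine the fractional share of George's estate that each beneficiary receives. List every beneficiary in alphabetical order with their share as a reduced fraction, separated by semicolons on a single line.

No spouse, descendants, or parent survives, so the estate passes to George's siblings per stirpes.
Half-blood siblings count for one-half the weight of whole-blood siblings at the initial division.
Dividing 1 in proportion to weights (total weight 2): Isaac (weight 1) → 1/2; Quentin (weight 1/2) → 1/4; Judith (weight 1/2) → 1/4.
Isaac is living and takes 1/2.
Quentin predeceased; the 1/4 allotted to Quentin's branch passes to Quentin's issue by representation.
Tessa is the sole taker at this level and receives the full 1/4.
Judith is living and takes 1/4.

Isaac 1/2; Judith 1/4; Tessa 1/4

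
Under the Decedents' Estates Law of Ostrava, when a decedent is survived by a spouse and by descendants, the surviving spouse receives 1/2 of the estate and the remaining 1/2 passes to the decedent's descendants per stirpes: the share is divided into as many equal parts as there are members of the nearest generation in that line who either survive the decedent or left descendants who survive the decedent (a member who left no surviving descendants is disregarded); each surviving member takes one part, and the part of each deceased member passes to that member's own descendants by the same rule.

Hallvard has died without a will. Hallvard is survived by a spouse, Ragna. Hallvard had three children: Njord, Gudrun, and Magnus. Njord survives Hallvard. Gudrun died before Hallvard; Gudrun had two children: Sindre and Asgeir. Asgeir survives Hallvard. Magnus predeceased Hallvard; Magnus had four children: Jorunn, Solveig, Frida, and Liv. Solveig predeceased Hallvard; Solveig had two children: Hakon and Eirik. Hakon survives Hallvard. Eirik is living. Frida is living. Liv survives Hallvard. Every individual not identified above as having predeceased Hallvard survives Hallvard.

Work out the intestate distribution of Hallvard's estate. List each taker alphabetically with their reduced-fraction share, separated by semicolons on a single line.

Asgeir 1/12; Eirik 1/48; Frida 1/24; Hakon 1/48; Jorunn 1/24; Liv 1/24; Njord 1/6; Ragna 1/2; Sindre 1/12

Ragna, as surviving spouse, takes 1/2.
The remaining 1/2 passes to Hallvard's descendants per stirpes.
The 1/2 is divided into 3 equal shares of 1/6 among Njord, Gudrun, Magnus.
Njord is living and takes 1/6.
Gudrun predeceased; the 1/6 allotted to Gudrun's branch passes to Gudrun's issue by representation.
The 1/6 is divided into 2 equal shares of 1/12 among Sindre, Asgeir.
Sindre is living and takes 1/12.
Asgeir is living and takes 1/12.
Magnus predeceased; the 1/6 allotted to Magnus's branch passes to Magnus's issue by representation.
The 1/6 is divided into 4 equal shares of 1/24 among Jorunn, Solveig, Frida, Liv.
Jorunn is living and takes 1/24.
Solveig predeceased; the 1/24 allotted to Solveig's branch passes to Solveig's issue by representation.
The 1/24 is divided into 2 equal shares of 1/48 among Hakon, Eirik.
Hakon is living and takes 1/48.
Eirik is living and takes 1/48.
Frida is living and takes 1/24.
Liv is living and takes 1/24.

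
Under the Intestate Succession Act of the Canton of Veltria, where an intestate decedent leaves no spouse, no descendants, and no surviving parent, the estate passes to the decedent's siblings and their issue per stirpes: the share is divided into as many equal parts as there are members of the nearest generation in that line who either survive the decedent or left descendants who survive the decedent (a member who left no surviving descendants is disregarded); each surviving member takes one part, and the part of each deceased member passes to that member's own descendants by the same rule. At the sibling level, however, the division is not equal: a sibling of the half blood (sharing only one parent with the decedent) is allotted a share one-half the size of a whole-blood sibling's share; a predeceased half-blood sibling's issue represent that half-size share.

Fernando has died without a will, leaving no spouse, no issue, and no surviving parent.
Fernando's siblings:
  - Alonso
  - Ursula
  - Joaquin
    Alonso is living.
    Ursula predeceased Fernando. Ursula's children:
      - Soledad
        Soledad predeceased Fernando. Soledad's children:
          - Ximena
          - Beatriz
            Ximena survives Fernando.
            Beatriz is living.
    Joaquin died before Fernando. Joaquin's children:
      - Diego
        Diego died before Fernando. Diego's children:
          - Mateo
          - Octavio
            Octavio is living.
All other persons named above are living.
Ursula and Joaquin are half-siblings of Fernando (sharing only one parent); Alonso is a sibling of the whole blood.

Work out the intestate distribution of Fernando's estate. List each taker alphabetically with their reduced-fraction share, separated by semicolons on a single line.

Alonso 1/2; Beatriz 1/8; Mateo 1/8; Octavio 1/8; Ximena 1/8

No spouse, descendants, or parent survives, so the estate passes to Fernando's siblings per stirpes.
Half-blood siblings count for one-half the weight of whole-blood siblings at the initial division.
Dividing 1 in proportion to weights (total weight 2): Alonso (weight 1) → 1/2; Ursula (weight 1/2) → 1/4; Joaquin (weight 1/2) → 1/4.
Alonso is living and takes 1/2.
Ursula predeceased; the 1/4 allotted to Ursula's branch passes to Ursula's issue by representation.
Soledad's line is the sole branch at this level, so the full 1/4 passes to Soledad's issue by representation.
The 1/4 is divided into 2 equal shares of 1/8 among Ximena, Beatriz.
Ximena is living and takes 1/8.
Beatriz is living and takes 1/8.
Joaquin predeceased; the 1/4 allotted to Joaquin's branch passes to Joaquin's issue by representation.
Diego's line is the sole branch at this level, so the full 1/4 passes to Diego's issue by representation.
The 1/4 is divided into 2 equal shares of 1/8 among Mateo, Octavio.
Mateo is living and takes 1/8.
Octavio is living and takes 1/8.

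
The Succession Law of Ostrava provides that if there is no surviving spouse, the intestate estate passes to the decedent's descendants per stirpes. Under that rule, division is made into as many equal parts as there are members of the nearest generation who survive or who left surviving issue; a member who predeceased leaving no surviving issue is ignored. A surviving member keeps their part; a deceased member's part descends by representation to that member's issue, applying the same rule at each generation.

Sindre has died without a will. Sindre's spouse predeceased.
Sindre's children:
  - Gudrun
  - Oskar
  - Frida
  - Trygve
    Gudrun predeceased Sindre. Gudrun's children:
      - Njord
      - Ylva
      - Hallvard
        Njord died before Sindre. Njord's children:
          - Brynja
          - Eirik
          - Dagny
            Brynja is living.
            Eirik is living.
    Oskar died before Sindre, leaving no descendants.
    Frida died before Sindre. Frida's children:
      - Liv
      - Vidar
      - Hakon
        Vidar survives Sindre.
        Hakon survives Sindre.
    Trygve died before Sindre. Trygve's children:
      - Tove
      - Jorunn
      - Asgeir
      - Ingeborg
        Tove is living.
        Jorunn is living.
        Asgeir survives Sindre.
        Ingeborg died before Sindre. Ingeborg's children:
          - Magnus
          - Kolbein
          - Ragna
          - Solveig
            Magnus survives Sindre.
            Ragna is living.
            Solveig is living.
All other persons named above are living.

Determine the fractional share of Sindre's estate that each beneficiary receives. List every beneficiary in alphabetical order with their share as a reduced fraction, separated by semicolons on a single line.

Asgeir 1/12; Brynja 1/27; Dagny 1/27; Eirik 1/27; Hakon 1/9; Hallvard 1/9; Jorunn 1/12; Kolbein 1/48; Liv 1/9; Magnus 1/48; Ragna 1/48; Solveig 1/48; Tove 1/12; Vidar 1/9; Ylva 1/9

There is no surviving spouse, so the entire estate passes to Sindre's descendants per stirpes.
Oskar left no surviving issue, so that branch lapses and is disregarded.
The estate is divided into 3 equal shares of 1/3 among Gudrun, Frida, Trygve.
Gudrun predeceased; the 1/3 allotted to Gudrun's branch passes to Gudrun's issue by representation.
The 1/3 is divided into 3 equal shares of 1/9 among Njord, Ylva, Hallvard.
Njord predeceased; the 1/9 allotted to Njord's branch passes to Njord's issue by representation.
The 1/9 is divided into 3 equal shares of 1/27 among Brynja, Eirik, Dagny.
Brynja is living and takes 1/27.
Eirik is living and takes 1/27.
Dagny is living and takes 1/27.
Ylva is living and takes 1/9.
Hallvard is living and takes 1/9.
Frida predeceased; the 1/3 allotted to Frida's branch passes to Frida's issue by representation.
The 1/3 is divided into 3 equal shares of 1/9 among Liv, Vidar, Hakon.
Liv is living and takes 1/9.
Vidar is living and takes 1/9.
Hakon is living and takes 1/9.
Trygve predeceased; the 1/3 allotted to Trygve's branch passes to Trygve's issue by representation.
The 1/3 is divided into 4 equal shares of 1/12 among Tove, Jorunn, Asgeir, Ingeborg.
Tove is living and takes 1/12.
Jorunn is living and takes 1/12.
Asgeir is living and takes 1/12.
Ingeborg predeceased; the 1/12 allotted to Ingeborg's branch passes to Ingeborg's issue by representation.
The 1/12 is divided into 4 equal shares of 1/48 among Magnus, Kolbein, Ragna, Solveig.
Magnus is living and takes 1/48.
Kolbein is living and takes 1/48.
Ragna is living and takes 1/48.
Solveig is living and takes 1/48.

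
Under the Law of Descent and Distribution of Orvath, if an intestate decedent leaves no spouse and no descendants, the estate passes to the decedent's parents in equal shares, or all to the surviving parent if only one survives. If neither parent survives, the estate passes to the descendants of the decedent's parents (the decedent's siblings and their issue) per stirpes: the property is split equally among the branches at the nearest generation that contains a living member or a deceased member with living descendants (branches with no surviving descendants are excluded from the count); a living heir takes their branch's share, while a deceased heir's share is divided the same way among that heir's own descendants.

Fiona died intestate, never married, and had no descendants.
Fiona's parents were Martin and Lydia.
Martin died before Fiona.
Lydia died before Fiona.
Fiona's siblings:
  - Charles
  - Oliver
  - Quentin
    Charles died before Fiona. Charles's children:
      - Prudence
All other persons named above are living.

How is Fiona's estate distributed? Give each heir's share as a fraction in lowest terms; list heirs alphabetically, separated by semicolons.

Oliver 1/3; Prudence 1/3; Quentin 1/3

Neither parent survives and there are no descendants, so the estate passes to Fiona's siblings and their issue per stirpes.
The estate is divided into 3 equal shares of 1/3 among Charles, Oliver, Quentin.
Charles predeceased; the 1/3 allotted to Charles's branch passes to Charles's issue by representation.
Prudence is the sole taker at this level and receives the full 1/3.
Oliver is living and takes 1/3.
Quentin is living and takes 1/3.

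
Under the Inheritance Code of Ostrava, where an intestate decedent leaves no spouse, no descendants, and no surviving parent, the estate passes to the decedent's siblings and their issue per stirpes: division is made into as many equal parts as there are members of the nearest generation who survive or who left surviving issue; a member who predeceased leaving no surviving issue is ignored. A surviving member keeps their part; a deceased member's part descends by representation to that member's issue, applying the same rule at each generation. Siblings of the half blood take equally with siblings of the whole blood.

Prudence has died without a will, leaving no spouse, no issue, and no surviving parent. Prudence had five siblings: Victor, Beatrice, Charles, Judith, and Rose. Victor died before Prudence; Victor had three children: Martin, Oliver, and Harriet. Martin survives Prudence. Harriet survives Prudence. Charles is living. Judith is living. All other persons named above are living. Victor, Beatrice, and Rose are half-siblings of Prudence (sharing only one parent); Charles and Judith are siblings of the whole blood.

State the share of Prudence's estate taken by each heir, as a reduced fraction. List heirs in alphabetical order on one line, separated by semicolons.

No spouse, descendants, or parent survives, so the estate passes to Prudence's siblings per stirpes.
Half-blood and whole-blood siblings take equally under the stated rule.
The estate is divided into 5 equal shares of 1/5 among Victor, Beatrice, Charles, Judith, Rose.
Victor predeceased; the 1/5 allotted to Victor's branch passes to Victor's issue by representation.
The 1/5 is divided into 3 equal shares of 1/15 among Martin, Oliver, Harriet.
Martin is living and takes 1/15.
Oliver is living and takes 1/15.
Harriet is living and takes 1/15.
Beatrice is living and takes 1/5.
Charles is living and takes 1/5.
Judith is living and takes 1/5.
Rose is living and takes 1/5.

Beatrice 1/5; Charles 1/5; Harriet 1/15; Judith 1/5; Martin 1/15; Oliver 1/15; Rose 1/5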